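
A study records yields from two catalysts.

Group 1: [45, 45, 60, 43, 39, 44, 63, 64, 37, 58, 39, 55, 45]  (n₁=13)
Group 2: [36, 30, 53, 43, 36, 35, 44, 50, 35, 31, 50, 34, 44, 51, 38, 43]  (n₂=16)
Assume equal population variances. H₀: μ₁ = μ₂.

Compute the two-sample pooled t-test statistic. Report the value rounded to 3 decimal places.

test statistic = 2.584

x̄₁=49.000, s₁=9.626, n₁=13
x̄₂=40.812, s₂=7.450, n₂=16
s_p² = [12·9.626² + 15·7.450²]/27 = 72.0162
SE = √(s_p²·(1/13+1/16)) = 3.1687
t = (49.000−40.812)/3.1687 = 2.5839
df = 27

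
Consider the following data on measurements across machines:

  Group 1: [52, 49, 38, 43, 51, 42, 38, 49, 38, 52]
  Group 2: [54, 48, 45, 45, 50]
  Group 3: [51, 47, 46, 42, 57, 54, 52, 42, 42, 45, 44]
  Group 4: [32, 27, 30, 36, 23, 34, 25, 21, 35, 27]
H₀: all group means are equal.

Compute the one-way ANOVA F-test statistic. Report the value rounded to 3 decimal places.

Group means [45.20, 48.40, 47.45, 29.00], grand mean 41.833
SSB = Σnᵢ(x̄ᵢ−x̄)² = 2323.473; SSW = ΣΣ(x−x̄ᵢ)² = 903.527
MSB = 2323.473/3 = 774.4909; MSW = 903.527/32 = 28.2352
F = MSB/MSW = 27.4300
df = (3, 32)

test statistic = 27.430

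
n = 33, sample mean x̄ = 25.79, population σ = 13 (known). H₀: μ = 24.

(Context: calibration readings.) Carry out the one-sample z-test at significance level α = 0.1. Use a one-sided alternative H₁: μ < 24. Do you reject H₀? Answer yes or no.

reject H₀: no

SE = σ/√n = 13/√33 = 2.2630
z = (x̄−μ₀)/SE = (25.79−24)/2.2630 = 0.7910
p-value (one-sided, H₁ less) = 0.78552
At α=0.1: p ≥ α → fail to reject H₀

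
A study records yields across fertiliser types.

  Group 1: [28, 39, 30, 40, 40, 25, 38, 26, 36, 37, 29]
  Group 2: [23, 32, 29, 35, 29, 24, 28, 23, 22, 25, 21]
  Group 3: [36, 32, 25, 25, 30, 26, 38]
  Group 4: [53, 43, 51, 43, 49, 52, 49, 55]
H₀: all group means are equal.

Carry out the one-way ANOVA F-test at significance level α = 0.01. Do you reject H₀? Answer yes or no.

reject H₀: yes

Group means [33.45, 26.45, 30.29, 49.38], grand mean 34.216
SSB = Σnᵢ(x̄ᵢ−x̄)² = 2615.512; SSW = ΣΣ(x−x̄ᵢ)² = 850.758
MSB = 2615.512/3 = 871.8374; MSW = 850.758/33 = 25.7805
F = MSB/MSW = 33.8176
df = (3, 33)
p-value (upper-tail) = 0.00000
At α=0.01: p < α → reject H₀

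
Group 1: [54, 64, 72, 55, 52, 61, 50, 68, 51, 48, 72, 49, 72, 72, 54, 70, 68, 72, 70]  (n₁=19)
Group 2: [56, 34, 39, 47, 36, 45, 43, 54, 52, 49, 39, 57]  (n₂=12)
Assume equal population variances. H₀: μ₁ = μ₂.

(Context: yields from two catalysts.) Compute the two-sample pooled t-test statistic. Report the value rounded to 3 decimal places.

x̄₁=61.789, s₁=9.461, n₁=19
x̄₂=45.917, s₂=7.879, n₂=12
s_p² = [18·9.461² + 11·7.879²]/29 = 79.1060
SE = √(s_p²·(1/19+1/12)) = 3.2796
t = (61.789−45.917)/3.2796 = 4.8399
df = 29

test statistic = 4.840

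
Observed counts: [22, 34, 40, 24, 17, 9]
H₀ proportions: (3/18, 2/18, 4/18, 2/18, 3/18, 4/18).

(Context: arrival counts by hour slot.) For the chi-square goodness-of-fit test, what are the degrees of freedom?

degrees of freedom = 5

df = k − 1 = 6 − 1 = 5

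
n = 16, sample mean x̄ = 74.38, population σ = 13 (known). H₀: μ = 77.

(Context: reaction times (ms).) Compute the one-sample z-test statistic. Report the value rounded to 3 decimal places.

test statistic = -0.806

SE = σ/√n = 13/√16 = 3.2500
z = (x̄−μ₀)/SE = (74.38−77)/3.2500 = -0.8062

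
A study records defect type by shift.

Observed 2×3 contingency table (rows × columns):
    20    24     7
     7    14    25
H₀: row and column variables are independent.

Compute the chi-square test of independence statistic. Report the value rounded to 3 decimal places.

test statistic = 18.808

Row totals [51, 46], col totals [27, 38, 32], n=97
χ² = (20−14.20)²/14.20 + (24−19.98)²/19.98 + (7−16.82)²/16.82 + (7−12.80)²/12.80 + (14−18.02)²/18.02 + (25−15.18)²/15.18 = 18.8081
df = 2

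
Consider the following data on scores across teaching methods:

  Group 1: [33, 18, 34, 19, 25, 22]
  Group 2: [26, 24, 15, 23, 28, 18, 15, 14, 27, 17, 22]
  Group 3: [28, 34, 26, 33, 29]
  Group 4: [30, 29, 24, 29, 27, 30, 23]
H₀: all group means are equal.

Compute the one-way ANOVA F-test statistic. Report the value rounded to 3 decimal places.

test statistic = 4.945

Group means [25.17, 20.82, 30.00, 27.43], grand mean 24.897
SSB = Σnᵢ(x̄ᵢ−x̄)² = 358.506; SSW = ΣΣ(x−x̄ᵢ)² = 604.184
MSB = 358.506/3 = 119.5019; MSW = 604.184/25 = 24.1674
F = MSB/MSW = 4.9448
df = (3, 25)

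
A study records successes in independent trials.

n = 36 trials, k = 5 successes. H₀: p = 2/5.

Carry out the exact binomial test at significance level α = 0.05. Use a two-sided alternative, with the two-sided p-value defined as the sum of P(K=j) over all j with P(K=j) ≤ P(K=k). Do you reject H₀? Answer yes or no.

reject H₀: yes

Exact binomial: n=36, k=5, p₀=2/5=0.4000
P(X=j) = C(n,j)·p₀^j·(1−p₀)^(n−j); p = Σ P(X=j) over j with P(X=j) ≤ P(X=5)
p-value (two-sided) = 0.00099
At α=0.05: p < α → reject H₀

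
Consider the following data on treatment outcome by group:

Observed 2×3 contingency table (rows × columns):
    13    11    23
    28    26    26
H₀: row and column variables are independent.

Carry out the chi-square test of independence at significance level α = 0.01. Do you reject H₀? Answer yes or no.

reject H₀: no

Row totals [47, 80], col totals [41, 37, 49], n=127
χ² = (13−15.17)²/15.17 + (11−13.69)²/13.69 + (23−18.13)²/18.13 + (28−25.83)²/25.83 + (26−23.31)²/23.31 + (26−30.87)²/30.87 = 3.4078
df = 2
p-value (upper-tail) = 0.18197
At α=0.01: p ≥ α → fail to reject H₀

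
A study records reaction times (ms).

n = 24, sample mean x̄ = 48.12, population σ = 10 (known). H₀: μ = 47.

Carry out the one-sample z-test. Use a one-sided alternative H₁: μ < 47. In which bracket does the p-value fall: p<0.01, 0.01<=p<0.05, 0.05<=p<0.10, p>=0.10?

p-value bracket: p>=0.10

SE = σ/√n = 10/√24 = 2.0412
z = (x̄−μ₀)/SE = (48.12−47)/2.0412 = 0.5487
p-value (one-sided, H₁ less) = 0.70839
→ bracket: p>=0.10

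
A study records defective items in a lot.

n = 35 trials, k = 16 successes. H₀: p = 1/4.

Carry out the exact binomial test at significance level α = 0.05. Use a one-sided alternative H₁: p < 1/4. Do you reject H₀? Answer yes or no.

Exact binomial: n=35, k=16, p₀=1/4=0.2500
P(X≤16) from Σ C(n,i)·p₀^i·(1−p₀)^(n−i)
p-value (one-sided, H₁ less) = 0.99782
At α=0.05: p ≥ α → fail to reject H₀

reject H₀: no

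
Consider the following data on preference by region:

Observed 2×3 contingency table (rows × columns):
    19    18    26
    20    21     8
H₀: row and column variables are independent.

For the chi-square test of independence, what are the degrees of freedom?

df = (r−1)(c−1) = (2−1)·(3−1) = 2

degrees of freedom = 2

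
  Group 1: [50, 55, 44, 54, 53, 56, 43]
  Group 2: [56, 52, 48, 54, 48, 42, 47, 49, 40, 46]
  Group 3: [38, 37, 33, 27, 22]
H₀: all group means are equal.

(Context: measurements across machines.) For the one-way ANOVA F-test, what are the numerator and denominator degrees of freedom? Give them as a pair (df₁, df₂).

degrees of freedom = [2, 19]

k = 3 groups, N = 22 total
df = (k−1, N−k) = (3−1, 22−3) = (2, 19)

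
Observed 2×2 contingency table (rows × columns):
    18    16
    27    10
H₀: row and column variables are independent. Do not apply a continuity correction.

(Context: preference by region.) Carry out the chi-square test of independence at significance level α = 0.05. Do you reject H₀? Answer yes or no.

Row totals [34, 37], col totals [45, 26], n=71
χ² = (18−21.55)²/21.55 + (16−12.45)²/12.45 + (27−23.45)²/23.45 + (10−13.55)²/13.55 = 3.0633
df = 1
p-value (upper-tail) = 0.08008
At α=0.05: p ≥ α → fail to reject H₀

reject H₀: no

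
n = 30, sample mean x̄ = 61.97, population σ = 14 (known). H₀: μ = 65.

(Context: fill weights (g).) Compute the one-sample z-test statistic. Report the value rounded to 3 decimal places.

SE = σ/√n = 14/√30 = 2.5560
z = (x̄−μ₀)/SE = (61.97−65)/2.5560 = -1.1854

test statistic = -1.185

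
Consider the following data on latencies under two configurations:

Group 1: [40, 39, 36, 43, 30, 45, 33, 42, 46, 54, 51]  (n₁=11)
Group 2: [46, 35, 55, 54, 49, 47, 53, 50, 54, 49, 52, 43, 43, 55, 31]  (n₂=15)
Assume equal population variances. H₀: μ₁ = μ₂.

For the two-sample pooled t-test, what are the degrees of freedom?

degrees of freedom = 24

df = n₁ + n₂ − 2 = 11 + 15 − 2 = 24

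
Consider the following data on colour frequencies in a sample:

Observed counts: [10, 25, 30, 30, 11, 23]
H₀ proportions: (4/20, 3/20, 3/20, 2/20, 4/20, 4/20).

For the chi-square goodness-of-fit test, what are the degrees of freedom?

df = k − 1 = 6 − 1 = 5

degrees of freedom = 5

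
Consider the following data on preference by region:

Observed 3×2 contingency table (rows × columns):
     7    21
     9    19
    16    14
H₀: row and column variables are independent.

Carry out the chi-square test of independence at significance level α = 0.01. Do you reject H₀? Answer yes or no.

reject H₀: no

Row totals [28, 28, 30], col totals [32, 54], n=86
χ² = (7−10.42)²/10.42 + (21−17.58)²/17.58 + (9−10.42)²/10.42 + (19−17.58)²/17.58 + (16−11.16)²/11.16 + (14−18.84)²/18.84 = 5.4324
df = 2
p-value (upper-tail) = 0.06613
At α=0.01: p ≥ α → fail to reject H₀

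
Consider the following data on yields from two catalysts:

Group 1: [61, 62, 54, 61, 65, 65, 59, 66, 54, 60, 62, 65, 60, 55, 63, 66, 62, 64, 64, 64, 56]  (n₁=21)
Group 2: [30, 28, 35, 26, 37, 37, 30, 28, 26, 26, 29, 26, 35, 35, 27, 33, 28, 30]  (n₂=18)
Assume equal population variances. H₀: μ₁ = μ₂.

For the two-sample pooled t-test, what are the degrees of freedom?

df = n₁ + n₂ − 2 = 21 + 18 − 2 = 37

degrees of freedom = 37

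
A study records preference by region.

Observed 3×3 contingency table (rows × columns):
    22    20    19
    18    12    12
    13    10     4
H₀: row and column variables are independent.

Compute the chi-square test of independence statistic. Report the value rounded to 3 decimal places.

Row totals [61, 42, 27], col totals [53, 42, 35], n=130
χ² = (22−24.87)²/24.87 + (20−19.71)²/19.71 + (19−16.42)²/16.42 + (18−17.12)²/17.12 + (12−13.57)²/13.57 + (12−11.31)²/11.31 + (13−11.01)²/11.01 + (10−8.72)²/8.72 + (4−7.27)²/7.27 = 3.0263
df = 4

test statistic = 3.026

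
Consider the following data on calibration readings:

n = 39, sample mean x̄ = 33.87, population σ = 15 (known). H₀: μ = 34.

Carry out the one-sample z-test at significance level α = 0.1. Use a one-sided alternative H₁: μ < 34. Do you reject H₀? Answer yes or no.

SE = σ/√n = 15/√39 = 2.4019
z = (x̄−μ₀)/SE = (33.87−34)/2.4019 = -0.0541
p-value (one-sided, H₁ less) = 0.47842
At α=0.1: p ≥ α → fail to reject H₀

reject H₀: no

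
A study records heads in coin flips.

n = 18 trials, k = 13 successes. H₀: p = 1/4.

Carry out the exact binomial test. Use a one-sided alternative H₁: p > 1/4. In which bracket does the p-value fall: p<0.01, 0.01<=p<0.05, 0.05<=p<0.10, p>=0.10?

p-value bracket: p<0.01

Exact binomial: n=18, k=13, p₀=1/4=0.2500
P(X≥13) from Σ C(n,i)·p₀^i·(1−p₀)^(n−i)
p-value (one-sided, H₁ greater) = 0.00003
→ bracket: p<0.01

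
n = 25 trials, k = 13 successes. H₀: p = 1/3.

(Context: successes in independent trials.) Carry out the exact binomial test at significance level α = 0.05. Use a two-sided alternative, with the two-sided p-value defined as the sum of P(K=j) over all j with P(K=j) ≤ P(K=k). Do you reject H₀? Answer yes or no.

Exact binomial: n=25, k=13, p₀=1/3=0.3333
P(X=j) = C(n,j)·p₀^j·(1−p₀)^(n−j); p = Σ P(X=j) over j with P(X=j) ≤ P(X=13)
p-value (two-sided) = 0.05640
At α=0.05: p ≥ α → fail to reject H₀

reject H₀: no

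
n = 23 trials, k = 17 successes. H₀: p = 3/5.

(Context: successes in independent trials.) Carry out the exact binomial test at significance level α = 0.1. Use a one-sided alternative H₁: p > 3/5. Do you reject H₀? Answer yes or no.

Exact binomial: n=23, k=17, p₀=3/5=0.6000
P(X≥17) from Σ C(n,i)·p₀^i·(1−p₀)^(n−i)
p-value (one-sided, H₁ greater) = 0.12396
At α=0.1: p ≥ α → fail to reject H₀

reject H₀: no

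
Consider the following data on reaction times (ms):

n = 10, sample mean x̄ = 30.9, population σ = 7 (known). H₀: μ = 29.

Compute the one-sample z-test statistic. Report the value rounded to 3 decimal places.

test statistic = 0.858

SE = σ/√n = 7/√10 = 2.2136
z = (x̄−μ₀)/SE = (30.9−29)/2.2136 = 0.8583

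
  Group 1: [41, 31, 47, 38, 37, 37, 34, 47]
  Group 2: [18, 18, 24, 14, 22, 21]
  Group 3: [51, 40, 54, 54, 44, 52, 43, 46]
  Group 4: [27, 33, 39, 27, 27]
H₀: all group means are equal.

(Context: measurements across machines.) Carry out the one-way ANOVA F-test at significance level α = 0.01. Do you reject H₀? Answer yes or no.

Group means [39.00, 19.50, 48.00, 30.60], grand mean 35.778
SSB = Σnᵢ(x̄ᵢ−x̄)² = 3001.967; SSW = ΣΣ(x−x̄ᵢ)² = 614.700
MSB = 3001.967/3 = 1000.6556; MSW = 614.700/23 = 26.7261
F = MSB/MSW = 37.4412
df = (3, 23)
p-value (upper-tail) = 0.00000
At α=0.01: p < α → reject H₀

reject H₀: yes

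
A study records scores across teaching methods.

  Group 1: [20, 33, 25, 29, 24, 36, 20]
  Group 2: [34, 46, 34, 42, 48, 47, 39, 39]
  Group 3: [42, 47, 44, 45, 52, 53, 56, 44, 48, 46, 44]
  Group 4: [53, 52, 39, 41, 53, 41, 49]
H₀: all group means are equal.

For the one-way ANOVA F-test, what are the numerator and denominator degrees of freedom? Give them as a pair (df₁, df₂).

degrees of freedom = [3, 29]

k = 4 groups, N = 33 total
df = (k−1, N−k) = (4−1, 33−4) = (3, 29)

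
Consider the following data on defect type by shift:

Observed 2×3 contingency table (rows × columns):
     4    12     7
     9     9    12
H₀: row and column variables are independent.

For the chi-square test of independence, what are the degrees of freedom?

degrees of freedom = 2

df = (r−1)(c−1) = (2−1)·(3−1) = 2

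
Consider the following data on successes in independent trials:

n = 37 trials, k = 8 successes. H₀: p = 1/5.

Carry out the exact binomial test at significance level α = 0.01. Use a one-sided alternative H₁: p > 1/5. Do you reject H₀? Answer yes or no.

reject H₀: no

Exact binomial: n=37, k=8, p₀=1/5=0.2000
P(X≥8) from Σ C(n,i)·p₀^i·(1−p₀)^(n−i)
p-value (one-sided, H₁ greater) = 0.46703
At α=0.01: p ≥ α → fail to reject H₀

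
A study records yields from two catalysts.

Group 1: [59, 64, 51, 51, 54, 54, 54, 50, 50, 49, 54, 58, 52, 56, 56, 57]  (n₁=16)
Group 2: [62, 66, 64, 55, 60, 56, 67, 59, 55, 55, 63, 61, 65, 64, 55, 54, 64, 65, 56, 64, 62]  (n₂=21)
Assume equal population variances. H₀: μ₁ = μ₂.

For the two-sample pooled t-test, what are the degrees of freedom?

degrees of freedom = 35

df = n₁ + n₂ − 2 = 16 + 21 − 2 = 35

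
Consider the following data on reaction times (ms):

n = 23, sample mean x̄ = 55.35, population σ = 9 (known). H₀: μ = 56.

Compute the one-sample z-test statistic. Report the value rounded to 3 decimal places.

SE = σ/√n = 9/√23 = 1.8766
z = (x̄−μ₀)/SE = (55.35−56)/1.8766 = -0.3464

test statistic = -0.346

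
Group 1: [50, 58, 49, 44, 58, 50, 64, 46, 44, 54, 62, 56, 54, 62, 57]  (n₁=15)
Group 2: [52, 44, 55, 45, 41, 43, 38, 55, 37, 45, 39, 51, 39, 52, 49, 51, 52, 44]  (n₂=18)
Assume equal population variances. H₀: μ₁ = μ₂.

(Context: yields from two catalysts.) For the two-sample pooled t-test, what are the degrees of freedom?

df = n₁ + n₂ − 2 = 15 + 18 − 2 = 31

degrees of freedom = 31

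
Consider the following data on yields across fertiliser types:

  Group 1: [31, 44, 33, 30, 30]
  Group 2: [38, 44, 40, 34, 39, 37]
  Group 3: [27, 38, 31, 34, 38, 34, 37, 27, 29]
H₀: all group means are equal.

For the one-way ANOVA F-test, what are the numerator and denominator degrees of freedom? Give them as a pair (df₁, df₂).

degrees of freedom = [2, 17]

k = 3 groups, N = 20 total
df = (k−1, N−k) = (3−1, 20−3) = (2, 17)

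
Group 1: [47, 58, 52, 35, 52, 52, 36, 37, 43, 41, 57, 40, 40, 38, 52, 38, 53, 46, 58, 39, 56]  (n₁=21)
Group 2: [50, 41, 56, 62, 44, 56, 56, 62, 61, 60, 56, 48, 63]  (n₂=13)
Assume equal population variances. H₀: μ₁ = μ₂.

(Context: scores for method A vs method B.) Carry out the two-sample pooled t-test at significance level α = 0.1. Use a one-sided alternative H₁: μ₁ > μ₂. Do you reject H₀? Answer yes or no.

reject H₀: no

x̄₁=46.190, s₁=8.023, n₁=21
x̄₂=55.000, s₂=7.176, n₂=13
s_p² = [20·8.023² + 12·7.176²]/32 = 59.5387
SE = √(s_p²·(1/21+1/13)) = 2.7231
t = (46.190−55.000)/2.7231 = -3.2352
df = 32
p-value (one-sided, H₁ greater) = 0.99859
At α=0.1: p ≥ α → fail to reject H₀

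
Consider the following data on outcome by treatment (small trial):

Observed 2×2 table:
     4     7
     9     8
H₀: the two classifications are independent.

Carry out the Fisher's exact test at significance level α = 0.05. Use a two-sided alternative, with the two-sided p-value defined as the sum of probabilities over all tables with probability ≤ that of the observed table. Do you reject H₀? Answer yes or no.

Margins: r₁=11, r₂=17, c₁=13, c₂=15, n=28
p_obs = C(11,4)·C(17,9)/C(28,13); sum pmf over tables with pmf ≤ p_obs
p-value (two-sided) = 0.46007
At α=0.05: p ≥ α → fail to reject H₀

reject H₀: no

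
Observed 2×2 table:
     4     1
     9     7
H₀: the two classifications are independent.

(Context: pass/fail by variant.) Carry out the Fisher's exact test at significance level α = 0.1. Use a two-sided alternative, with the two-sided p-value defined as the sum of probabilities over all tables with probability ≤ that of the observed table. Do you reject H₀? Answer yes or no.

reject H₀: no

Margins: r₁=5, r₂=16, c₁=13, c₂=8, n=21
p_obs = C(5,4)·C(16,9)/C(21,13); sum pmf over tables with pmf ≤ p_obs
p-value (two-sided) = 0.60647
At α=0.1: p ≥ α → fail to reject H₀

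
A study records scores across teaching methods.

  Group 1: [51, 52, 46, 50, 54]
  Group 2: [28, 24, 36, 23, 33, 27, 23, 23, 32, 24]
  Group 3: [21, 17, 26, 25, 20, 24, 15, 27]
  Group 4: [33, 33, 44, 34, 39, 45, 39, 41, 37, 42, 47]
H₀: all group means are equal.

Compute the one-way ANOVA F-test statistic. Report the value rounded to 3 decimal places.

Group means [50.60, 27.30, 21.88, 39.45], grand mean 33.382
SSB = Σnᵢ(x̄ᵢ−x̄)² = 3317.127; SSW = ΣΣ(x−x̄ᵢ)² = 612.902
MSB = 3317.127/3 = 1105.7090; MSW = 612.902/30 = 20.4301
F = MSB/MSW = 54.1216
df = (3, 30)

test statistic = 54.122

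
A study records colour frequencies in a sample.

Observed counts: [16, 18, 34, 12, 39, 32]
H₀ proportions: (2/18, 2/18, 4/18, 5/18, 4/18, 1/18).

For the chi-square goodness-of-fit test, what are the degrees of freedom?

df = k − 1 = 6 − 1 = 5

degrees of freedom = 5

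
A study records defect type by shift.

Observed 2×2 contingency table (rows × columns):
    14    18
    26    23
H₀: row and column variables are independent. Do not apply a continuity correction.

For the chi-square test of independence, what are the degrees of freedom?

df = (r−1)(c−1) = (2−1)·(2−1) = 1

degrees of freedom = 1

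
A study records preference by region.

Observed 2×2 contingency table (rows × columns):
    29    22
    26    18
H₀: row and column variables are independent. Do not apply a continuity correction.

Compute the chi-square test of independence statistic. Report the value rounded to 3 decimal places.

Row totals [51, 44], col totals [55, 40], n=95
χ² = (29−29.53)²/29.53 + (22−21.47)²/21.47 + (26−25.47)²/25.47 + (18−18.53)²/18.53 = 0.0481
df = 1

test statistic = 0.048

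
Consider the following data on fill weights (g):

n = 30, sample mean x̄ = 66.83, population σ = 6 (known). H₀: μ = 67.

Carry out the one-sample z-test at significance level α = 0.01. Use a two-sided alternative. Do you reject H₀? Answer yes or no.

reject H₀: no

SE = σ/√n = 6/√30 = 1.0954
z = (x̄−μ₀)/SE = (66.83−67)/1.0954 = -0.1552
p-value (two-sided) = 0.87667
At α=0.01: p ≥ α → fail to reject H₀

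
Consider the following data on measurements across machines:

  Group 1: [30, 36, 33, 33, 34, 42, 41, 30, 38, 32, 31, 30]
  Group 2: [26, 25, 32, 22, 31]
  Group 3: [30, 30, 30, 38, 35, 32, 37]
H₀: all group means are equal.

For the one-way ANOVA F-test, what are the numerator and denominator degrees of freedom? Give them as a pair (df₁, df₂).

degrees of freedom = [2, 21]

k = 3 groups, N = 24 total
df = (k−1, N−k) = (3−1, 24−3) = (2, 21)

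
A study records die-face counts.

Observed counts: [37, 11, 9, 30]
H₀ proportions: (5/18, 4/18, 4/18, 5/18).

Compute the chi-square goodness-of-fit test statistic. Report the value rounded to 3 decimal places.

test statistic = 17.338

n = 87; E_i = n·p_i = [24.17, 19.33, 19.33, 24.17]
χ² = (37−24.17)²/24.17 + (11−19.33)²/19.33 + (9−19.33)²/19.33 + (30−24.17)²/24.17 = 17.3379
df = 3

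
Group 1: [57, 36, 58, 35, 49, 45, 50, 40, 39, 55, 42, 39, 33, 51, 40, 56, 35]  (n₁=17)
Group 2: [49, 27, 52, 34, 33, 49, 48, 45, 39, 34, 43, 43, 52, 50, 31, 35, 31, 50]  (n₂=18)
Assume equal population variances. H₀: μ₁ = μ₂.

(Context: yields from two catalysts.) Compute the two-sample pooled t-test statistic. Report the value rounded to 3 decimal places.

test statistic = 1.158

x̄₁=44.706, s₁=8.535, n₁=17
x̄₂=41.389, s₂=8.403, n₂=18
s_p² = [16·8.535² + 17·8.403²]/33 = 71.6911
SE = √(s_p²·(1/17+1/18)) = 2.8636
t = (44.706−41.389)/2.8636 = 1.1583
df = 33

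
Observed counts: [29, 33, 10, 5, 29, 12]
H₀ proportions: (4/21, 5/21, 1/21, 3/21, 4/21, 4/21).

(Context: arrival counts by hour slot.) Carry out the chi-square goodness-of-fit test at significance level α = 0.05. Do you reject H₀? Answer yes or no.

reject H₀: yes

n = 118; E_i = n·p_i = [22.48, 28.10, 5.62, 16.86, 22.48, 22.48]
χ² = (29−22.48)²/22.48 + (33−28.10)²/28.10 + (10−5.62)²/5.62 + (5−16.86)²/16.86 + (29−22.48)²/22.48 + (12−22.48)²/22.48 = 21.2822
df = 5
p-value (upper-tail) = 0.00072
At α=0.05: p < α → reject H₀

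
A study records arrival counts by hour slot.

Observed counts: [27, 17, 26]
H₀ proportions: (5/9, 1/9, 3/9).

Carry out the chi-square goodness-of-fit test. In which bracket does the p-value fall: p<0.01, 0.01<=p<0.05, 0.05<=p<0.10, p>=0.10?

p-value bracket: p<0.01

n = 70; E_i = n·p_i = [38.89, 7.78, 23.33]
χ² = (27−38.89)²/38.89 + (17−7.78)²/7.78 + (26−23.33)²/23.33 = 14.8743
df = 2
p-value (upper-tail) = 0.00059
→ bracket: p<0.01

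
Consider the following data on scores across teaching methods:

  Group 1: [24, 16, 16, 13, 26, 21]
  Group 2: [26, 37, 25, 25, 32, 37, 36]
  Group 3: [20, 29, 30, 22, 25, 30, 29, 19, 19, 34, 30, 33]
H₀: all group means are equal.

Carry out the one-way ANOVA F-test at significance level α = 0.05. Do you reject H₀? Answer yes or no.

reject H₀: yes

Group means [19.33, 31.14, 26.67], grand mean 26.160
SSB = Σnᵢ(x̄ᵢ−x̄)² = 456.503; SSW = ΣΣ(x−x̄ᵢ)² = 650.857
MSB = 456.503/2 = 228.2514; MSW = 650.857/22 = 29.5844
F = MSB/MSW = 7.7153
df = (2, 22)
p-value (upper-tail) = 0.00289
At α=0.05: p < α → reject H₀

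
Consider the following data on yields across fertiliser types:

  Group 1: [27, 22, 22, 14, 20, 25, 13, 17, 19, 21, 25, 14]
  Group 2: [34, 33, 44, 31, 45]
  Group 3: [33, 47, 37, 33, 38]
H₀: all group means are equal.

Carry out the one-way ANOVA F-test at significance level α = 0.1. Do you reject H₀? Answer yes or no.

reject H₀: yes

Group means [19.92, 37.40, 37.60], grand mean 27.909
SSB = Σnᵢ(x̄ᵢ−x̄)² = 1686.502; SSW = ΣΣ(x−x̄ᵢ)² = 543.317
MSB = 1686.502/2 = 843.2508; MSW = 543.317/19 = 28.5956
F = MSB/MSW = 29.4888
df = (2, 19)
p-value (upper-tail) = 0.00000
At α=0.1: p < α → reject H₀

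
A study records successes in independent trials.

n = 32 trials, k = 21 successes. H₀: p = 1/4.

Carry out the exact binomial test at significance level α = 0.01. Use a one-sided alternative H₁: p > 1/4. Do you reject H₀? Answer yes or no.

reject H₀: yes

Exact binomial: n=32, k=21, p₀=1/4=0.2500
P(X≥21) from Σ C(n,i)·p₀^i·(1−p₀)^(n−i)
p-value (one-sided, H₁ greater) = 0.00000
At α=0.01: p < α → reject H₀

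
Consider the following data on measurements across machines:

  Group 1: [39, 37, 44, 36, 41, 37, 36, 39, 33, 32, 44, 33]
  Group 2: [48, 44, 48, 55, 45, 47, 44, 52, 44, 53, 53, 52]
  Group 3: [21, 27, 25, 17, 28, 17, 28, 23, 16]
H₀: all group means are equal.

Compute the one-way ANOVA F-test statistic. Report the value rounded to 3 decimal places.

Group means [37.58, 48.75, 22.44], grand mean 37.515
SSB = Σnᵢ(x̄ᵢ−x̄)² = 3558.854; SSW = ΣΣ(x−x̄ᵢ)² = 551.389
MSB = 3558.854/2 = 1779.4268; MSW = 551.389/30 = 18.3796
F = MSB/MSW = 96.8152
df = (2, 30)

test statistic = 96.815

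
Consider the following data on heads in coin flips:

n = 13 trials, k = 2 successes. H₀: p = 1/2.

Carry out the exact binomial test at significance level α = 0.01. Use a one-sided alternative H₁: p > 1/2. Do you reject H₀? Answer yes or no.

Exact binomial: n=13, k=2, p₀=1/2=0.5000
P(X≥2) from Σ C(n,i)·p₀^i·(1−p₀)^(n−i)
p-value (one-sided, H₁ greater) = 0.99829
At α=0.01: p ≥ α → fail to reject H₀

reject H₀: no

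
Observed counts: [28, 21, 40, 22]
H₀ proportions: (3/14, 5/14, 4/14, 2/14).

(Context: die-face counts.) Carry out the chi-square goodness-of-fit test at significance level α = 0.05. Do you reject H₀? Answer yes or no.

n = 111; E_i = n·p_i = [23.79, 39.64, 31.71, 15.86]
χ² = (28−23.79)²/23.79 + (21−39.64)²/39.64 + (40−31.71)²/31.71 + (22−15.86)²/15.86 = 14.0583
df = 3
p-value (upper-tail) = 0.00283
At α=0.05: p < α → reject H₀

reject H₀: yes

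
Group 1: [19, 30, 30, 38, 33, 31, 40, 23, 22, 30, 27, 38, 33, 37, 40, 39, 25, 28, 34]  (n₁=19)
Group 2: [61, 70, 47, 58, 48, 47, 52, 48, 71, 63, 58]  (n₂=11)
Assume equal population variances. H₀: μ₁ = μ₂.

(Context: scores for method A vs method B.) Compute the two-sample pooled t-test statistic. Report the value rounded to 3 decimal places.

test statistic = -9.000

x̄₁=31.421, s₁=6.354, n₁=19
x̄₂=56.636, s₂=8.970, n₂=11
s_p² = [18·6.354² + 10·8.970²]/28 = 54.6849
SE = √(s_p²·(1/19+1/11)) = 2.8017
t = (31.421−56.636)/2.8017 = -9.0000
df = 28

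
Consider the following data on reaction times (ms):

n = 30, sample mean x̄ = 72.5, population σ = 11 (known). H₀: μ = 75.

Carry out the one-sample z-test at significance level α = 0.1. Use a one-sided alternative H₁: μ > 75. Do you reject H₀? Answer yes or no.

SE = σ/√n = 11/√30 = 2.0083
z = (x̄−μ₀)/SE = (72.5−75)/2.0083 = -1.2448
p-value (one-sided, H₁ greater) = 0.89340
At α=0.1: p ≥ α → fail to reject H₀

reject H₀: no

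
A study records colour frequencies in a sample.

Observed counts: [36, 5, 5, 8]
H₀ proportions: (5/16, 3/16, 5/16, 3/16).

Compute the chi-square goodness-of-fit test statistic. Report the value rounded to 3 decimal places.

n = 54; E_i = n·p_i = [16.88, 10.12, 16.88, 10.12]
χ² = (36−16.88)²/16.88 + (5−10.12)²/10.12 + (5−16.88)²/16.88 + (8−10.12)²/10.12 = 33.0716
df = 3

test statistic = 33.072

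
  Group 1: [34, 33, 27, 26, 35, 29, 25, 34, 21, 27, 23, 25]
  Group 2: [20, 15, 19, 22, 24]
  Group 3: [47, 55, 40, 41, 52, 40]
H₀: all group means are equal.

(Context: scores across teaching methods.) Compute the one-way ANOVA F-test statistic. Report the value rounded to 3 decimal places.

test statistic = 39.912

Group means [28.25, 20.00, 45.83], grand mean 31.043
SSB = Σnᵢ(x̄ᵢ−x̄)² = 2015.873; SSW = ΣΣ(x−x̄ᵢ)² = 505.083
MSB = 2015.873/2 = 1007.9366; MSW = 505.083/20 = 25.2542
F = MSB/MSW = 39.9117
df = (2, 20)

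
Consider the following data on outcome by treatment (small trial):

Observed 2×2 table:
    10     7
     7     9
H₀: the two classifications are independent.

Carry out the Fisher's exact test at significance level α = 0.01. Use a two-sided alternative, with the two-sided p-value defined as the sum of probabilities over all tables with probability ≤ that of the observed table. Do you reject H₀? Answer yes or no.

Margins: r₁=17, r₂=16, c₁=17, c₂=16, n=33
p_obs = C(17,10)·C(16,7)/C(33,17); sum pmf over tables with pmf ≤ p_obs
p-value (two-sided) = 0.49351
At α=0.01: p ≥ α → fail to reject H₀

reject H₀: no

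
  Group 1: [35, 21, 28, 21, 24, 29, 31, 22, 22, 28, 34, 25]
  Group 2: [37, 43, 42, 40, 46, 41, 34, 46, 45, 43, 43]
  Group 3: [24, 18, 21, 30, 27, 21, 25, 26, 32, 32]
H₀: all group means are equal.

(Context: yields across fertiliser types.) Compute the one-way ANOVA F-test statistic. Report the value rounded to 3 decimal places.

test statistic = 44.047

Group means [26.67, 41.82, 25.60], grand mean 31.394
SSB = Σnᵢ(x̄ᵢ−x̄)² = 1799.176; SSW = ΣΣ(x−x̄ᵢ)² = 612.703
MSB = 1799.176/2 = 899.5879; MSW = 612.703/30 = 20.4234
F = MSB/MSW = 44.0468
df = (2, 30)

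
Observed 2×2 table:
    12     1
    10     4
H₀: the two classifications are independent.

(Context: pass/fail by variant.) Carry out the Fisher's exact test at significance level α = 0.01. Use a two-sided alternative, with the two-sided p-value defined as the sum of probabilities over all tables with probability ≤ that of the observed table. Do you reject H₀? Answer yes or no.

Margins: r₁=13, r₂=14, c₁=22, c₂=5, n=27
p_obs = C(13,12)·C(14,10)/C(27,22); sum pmf over tables with pmf ≤ p_obs
p-value (two-sided) = 0.32593
At α=0.01: p ≥ α → fail to reject H₀

reject H₀: no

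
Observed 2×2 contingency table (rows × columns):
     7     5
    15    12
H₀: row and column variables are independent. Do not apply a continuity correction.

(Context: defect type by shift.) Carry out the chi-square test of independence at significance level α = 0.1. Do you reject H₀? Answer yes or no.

reject H₀: no

Row totals [12, 27], col totals [22, 17], n=39
χ² = (7−6.77)²/6.77 + (5−5.23)²/5.23 + (15−15.23)²/15.23 + (12−11.77)²/11.77 = 0.0261
df = 1
p-value (upper-tail) = 0.87173
At α=0.1: p ≥ α → fail to reject H₀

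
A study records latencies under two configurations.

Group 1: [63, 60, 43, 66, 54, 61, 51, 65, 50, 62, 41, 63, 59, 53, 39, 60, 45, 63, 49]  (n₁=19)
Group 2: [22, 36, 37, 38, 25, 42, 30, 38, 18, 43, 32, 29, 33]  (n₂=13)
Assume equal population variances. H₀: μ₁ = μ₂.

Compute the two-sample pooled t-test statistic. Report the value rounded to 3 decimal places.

x̄₁=55.105, s₁=8.634, n₁=19
x̄₂=32.538, s₂=7.579, n₂=13
s_p² = [18·8.634² + 12·7.579²]/30 = 67.7007
SE = √(s_p²·(1/19+1/13)) = 2.9616
t = (55.105−32.538)/2.9616 = 7.6199
df = 30

test statistic = 7.620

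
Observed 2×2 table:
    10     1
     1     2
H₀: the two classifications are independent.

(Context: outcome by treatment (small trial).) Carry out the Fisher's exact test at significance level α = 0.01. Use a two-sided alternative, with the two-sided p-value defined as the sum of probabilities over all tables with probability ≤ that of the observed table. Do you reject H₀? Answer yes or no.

reject H₀: no

Margins: r₁=11, r₂=3, c₁=11, c₂=3, n=14
p_obs = C(11,10)·C(3,1)/C(14,11); sum pmf over tables with pmf ≤ p_obs
p-value (two-sided) = 0.09341
At α=0.01: p ≥ α → fail to reject H₀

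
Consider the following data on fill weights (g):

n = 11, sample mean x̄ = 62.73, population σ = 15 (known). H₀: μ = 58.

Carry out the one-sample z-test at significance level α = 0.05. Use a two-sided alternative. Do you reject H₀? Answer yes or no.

reject H₀: no

SE = σ/√n = 15/√11 = 4.5227
z = (x̄−μ₀)/SE = (62.73−58)/4.5227 = 1.0458
p-value (two-sided) = 0.29563
At α=0.05: p ≥ α → fail to reject H₀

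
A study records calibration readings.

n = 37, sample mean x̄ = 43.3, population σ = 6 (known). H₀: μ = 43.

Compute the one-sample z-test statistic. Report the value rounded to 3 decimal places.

SE = σ/√n = 6/√37 = 0.9864
z = (x̄−μ₀)/SE = (43.3−43)/0.9864 = 0.3041

test statistic = 0.304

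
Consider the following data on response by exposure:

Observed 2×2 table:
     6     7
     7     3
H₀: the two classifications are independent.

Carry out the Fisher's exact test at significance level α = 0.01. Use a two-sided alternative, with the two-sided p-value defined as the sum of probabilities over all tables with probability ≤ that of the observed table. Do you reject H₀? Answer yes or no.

Margins: r₁=13, r₂=10, c₁=13, c₂=10, n=23
p_obs = C(13,6)·C(10,7)/C(23,13); sum pmf over tables with pmf ≤ p_obs
p-value (two-sided) = 0.40153
At α=0.01: p ≥ α → fail to reject H₀

reject H₀: no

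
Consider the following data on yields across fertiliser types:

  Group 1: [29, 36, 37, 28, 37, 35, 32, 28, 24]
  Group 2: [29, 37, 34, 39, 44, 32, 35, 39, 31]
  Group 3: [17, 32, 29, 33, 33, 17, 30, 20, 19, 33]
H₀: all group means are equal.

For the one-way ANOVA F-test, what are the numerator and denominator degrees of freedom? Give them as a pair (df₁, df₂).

degrees of freedom = [2, 25]

k = 3 groups, N = 28 total
df = (k−1, N−k) = (3−1, 28−3) = (2, 25)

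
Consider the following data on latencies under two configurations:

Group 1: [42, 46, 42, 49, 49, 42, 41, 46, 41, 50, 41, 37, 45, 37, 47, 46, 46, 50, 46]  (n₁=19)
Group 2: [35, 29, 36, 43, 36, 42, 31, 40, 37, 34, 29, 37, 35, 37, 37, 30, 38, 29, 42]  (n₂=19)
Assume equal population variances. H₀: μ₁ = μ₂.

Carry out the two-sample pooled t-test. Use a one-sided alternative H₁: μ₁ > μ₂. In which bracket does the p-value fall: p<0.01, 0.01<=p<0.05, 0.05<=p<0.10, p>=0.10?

p-value bracket: p<0.01

x̄₁=44.368, s₁=3.989, n₁=19
x̄₂=35.632, s₂=4.450, n₂=19
s_p² = [18·3.989² + 18·4.450²]/36 = 17.8567
SE = √(s_p²·(1/19+1/19)) = 1.3710
t = (44.368−35.632)/1.3710 = 6.3726
df = 36
p-value (one-sided, H₁ greater) = 0.00000
→ bracket: p<0.01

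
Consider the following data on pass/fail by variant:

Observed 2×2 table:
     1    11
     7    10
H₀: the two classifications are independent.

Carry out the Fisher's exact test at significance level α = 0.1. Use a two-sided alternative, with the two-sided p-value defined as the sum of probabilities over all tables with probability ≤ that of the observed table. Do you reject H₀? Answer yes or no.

Margins: r₁=12, r₂=17, c₁=8, c₂=21, n=29
p_obs = C(12,1)·C(17,7)/C(29,8); sum pmf over tables with pmf ≤ p_obs
p-value (two-sided) = 0.09257
At α=0.1: p < α → reject H₀

reject H₀: yes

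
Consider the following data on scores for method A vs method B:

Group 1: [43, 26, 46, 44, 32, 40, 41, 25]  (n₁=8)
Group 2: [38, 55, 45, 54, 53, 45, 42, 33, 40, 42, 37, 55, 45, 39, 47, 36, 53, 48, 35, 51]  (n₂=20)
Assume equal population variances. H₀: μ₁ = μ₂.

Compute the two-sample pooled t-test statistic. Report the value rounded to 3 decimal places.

x̄₁=37.125, s₁=8.288, n₁=8
x̄₂=44.650, s₂=7.154, n₂=20
s_p² = [7·8.288² + 19·7.154²]/26 = 55.9010
SE = √(s_p²·(1/8+1/20)) = 3.1277
t = (37.125−44.650)/3.1277 = -2.4059
df = 26

test statistic = -2.406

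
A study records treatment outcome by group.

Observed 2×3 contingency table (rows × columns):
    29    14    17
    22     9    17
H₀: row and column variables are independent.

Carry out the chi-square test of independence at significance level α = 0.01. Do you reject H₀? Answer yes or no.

reject H₀: no

Row totals [60, 48], col totals [51, 23, 34], n=108
χ² = (29−28.33)²/28.33 + (14−12.78)²/12.78 + (17−18.89)²/18.89 + (22−22.67)²/22.67 + (9−10.22)²/10.22 + (17−15.11)²/15.11 = 0.7233
df = 2
p-value (upper-tail) = 0.69651
At α=0.01: p ≥ α → fail to reject H₀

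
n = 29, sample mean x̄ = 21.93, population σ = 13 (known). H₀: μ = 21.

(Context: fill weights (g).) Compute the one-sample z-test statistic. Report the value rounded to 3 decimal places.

SE = σ/√n = 13/√29 = 2.4140
z = (x̄−μ₀)/SE = (21.93−21)/2.4140 = 0.3852

test statistic = 0.385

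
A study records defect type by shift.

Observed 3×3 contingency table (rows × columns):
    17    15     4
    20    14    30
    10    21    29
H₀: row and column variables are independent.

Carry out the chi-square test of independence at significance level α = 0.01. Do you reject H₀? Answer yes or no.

reject H₀: yes

Row totals [36, 64, 60], col totals [47, 50, 63], n=160
χ² = (17−10.57)²/10.57 + (15−11.25)²/11.25 + (4−14.18)²/14.18 + (20−18.80)²/18.80 + (14−20.00)²/20.00 + (30−25.20)²/25.20 + (10−17.62)²/17.62 + (21−18.75)²/18.75 + (29−23.62)²/23.62 = 20.0399
df = 4
p-value (upper-tail) = 0.00049
At α=0.01: p < α → reject H₀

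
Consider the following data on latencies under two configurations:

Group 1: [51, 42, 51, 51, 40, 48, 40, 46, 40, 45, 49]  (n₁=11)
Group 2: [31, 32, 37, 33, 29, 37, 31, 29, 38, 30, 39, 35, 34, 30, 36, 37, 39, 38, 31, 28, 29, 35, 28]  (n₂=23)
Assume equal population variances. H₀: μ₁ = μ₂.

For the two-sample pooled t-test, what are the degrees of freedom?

df = n₁ + n₂ − 2 = 11 + 23 − 2 = 32

degrees of freedom = 32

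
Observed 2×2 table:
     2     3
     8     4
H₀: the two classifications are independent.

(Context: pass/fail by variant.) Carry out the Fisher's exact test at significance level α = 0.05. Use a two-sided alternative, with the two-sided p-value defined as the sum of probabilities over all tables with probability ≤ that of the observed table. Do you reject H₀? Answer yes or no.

reject H₀: no

Margins: r₁=5, r₂=12, c₁=10, c₂=7, n=17
p_obs = C(5,2)·C(12,8)/C(17,10); sum pmf over tables with pmf ≤ p_obs
p-value (two-sided) = 0.59276
At α=0.05: p ≥ α → fail to reject H₀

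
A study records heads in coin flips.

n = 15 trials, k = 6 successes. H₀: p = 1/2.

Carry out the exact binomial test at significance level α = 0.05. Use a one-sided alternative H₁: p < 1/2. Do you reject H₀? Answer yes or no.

Exact binomial: n=15, k=6, p₀=1/2=0.5000
P(X≤6) from Σ C(n,i)·p₀^i·(1−p₀)^(n−i)
p-value (one-sided, H₁ less) = 0.30362
At α=0.05: p ≥ α → fail to reject H₀

reject H₀: no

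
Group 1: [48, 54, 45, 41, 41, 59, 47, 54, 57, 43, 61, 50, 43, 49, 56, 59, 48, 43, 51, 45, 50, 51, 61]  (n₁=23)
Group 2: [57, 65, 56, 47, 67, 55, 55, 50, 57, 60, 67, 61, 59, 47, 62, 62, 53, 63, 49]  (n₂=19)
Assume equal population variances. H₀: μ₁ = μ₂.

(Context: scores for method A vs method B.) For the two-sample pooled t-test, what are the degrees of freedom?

df = n₁ + n₂ − 2 = 23 + 19 − 2 = 40

degrees of freedom = 40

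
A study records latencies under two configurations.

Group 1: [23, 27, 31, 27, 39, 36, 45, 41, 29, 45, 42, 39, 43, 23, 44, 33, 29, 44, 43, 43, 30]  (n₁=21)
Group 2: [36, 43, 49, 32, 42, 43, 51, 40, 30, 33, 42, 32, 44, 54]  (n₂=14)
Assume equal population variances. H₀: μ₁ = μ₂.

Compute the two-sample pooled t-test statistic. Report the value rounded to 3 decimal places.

test statistic = -1.824

x̄₁=36.000, s₁=7.694, n₁=21
x̄₂=40.786, s₂=7.465, n₂=14
s_p² = [20·7.694² + 13·7.465²]/33 = 57.8290
SE = √(s_p²·(1/21+1/14)) = 2.6238
t = (36.000−40.786)/2.6238 = -1.8240
df = 33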